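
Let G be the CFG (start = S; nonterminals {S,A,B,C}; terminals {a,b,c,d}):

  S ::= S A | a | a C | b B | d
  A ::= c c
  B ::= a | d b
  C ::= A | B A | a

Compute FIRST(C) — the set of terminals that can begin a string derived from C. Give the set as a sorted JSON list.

Compute FIRST by fixpoint:
pass 1:
  A via A→c c: +{c}
  B via B→a: +{a}
  B via B→d b: +{d}
  C via C→A: +{c}
  C via C→B A: +{a,d}
  S via S→a: +{a}
  S via S→b B: +{b}
  S via S→d: +{d}
  FIRST(S)={a,b,d}  FIRST(A)={c}  FIRST(B)={a,d}  FIRST(C)={a,c,d}
pass 2: (stable)
  FIRST(S)={a,b,d}  FIRST(A)={c}  FIRST(B)={a,d}  FIRST(C)={a,c,d}

FIRST(C) = ["a", "c", "d"]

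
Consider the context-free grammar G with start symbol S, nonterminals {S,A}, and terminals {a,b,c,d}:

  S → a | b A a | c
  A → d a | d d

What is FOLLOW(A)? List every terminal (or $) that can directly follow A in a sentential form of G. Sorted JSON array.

FIRST sets, iterate to fixpoint:
pass 1:
  A via A→d a: +{d}
  S via S→a: +{a}
  S via S→b A a: +{b}
  S via S→c: +{c}
  FIRST[S]={a,b,c}  FIRST[A]={d}
pass 2: done
  FIRST[S]={a,b,c}  FIRST[A]={d}

Compute FOLLOW by fixpoint:
FOLLOW(S) := {$}
pass 1:
  S→b A a: FOLLOW(A) ⊇ FIRST(a) = {a}; new: +{a}
  FOLLOW[S]={$}  FOLLOW[A]={a}
pass 2: done
  FOLLOW[S]={$}  FOLLOW[A]={a}

FOLLOW(A) = ["a"]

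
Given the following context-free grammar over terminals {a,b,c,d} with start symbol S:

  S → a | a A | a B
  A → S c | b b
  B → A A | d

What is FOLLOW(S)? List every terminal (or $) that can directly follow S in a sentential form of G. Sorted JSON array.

Compute FIRST by fixpoint:
[1]
  A via A→b b: +{b}
  B via B→A A: +{b}
  B via B→d: +{d}
  S via S→a: +{a}
  S: {a}  A: {b}  B: {b,d}
[2]
  A via A→S c: +{a}
  B via B→A A: +{a}
  S: {a}  A: {a,b}  B: {a,b,d}
[3] done
  S: {a}  A: {a,b}  B: {a,b,d}

FOLLOW iteration:
seed FOLLOW(S) with $
[1]
  A→S c: FOLLOW(S) ⊇ FIRST(c) = {c}; new: +{c}
  B→A A: FOLLOW(A) ⊇ FIRST(A) = {a,b}; new: +{a,b}
  S→a A: FOLLOW(A) ⊇ FOLLOW(S) ⊇ {$,c}; new: +{$,c}
  S→a B: FOLLOW(B) ⊇ FOLLOW(S) ⊇ {$,c}; new: +{$,c}
  S: {$,c}  A: {$,a,b,c}  B: {$,c}
[2] done
  S: {$,c}  A: {$,a,b,c}  B: {$,c}

FOLLOW(S) = ["$", "c"]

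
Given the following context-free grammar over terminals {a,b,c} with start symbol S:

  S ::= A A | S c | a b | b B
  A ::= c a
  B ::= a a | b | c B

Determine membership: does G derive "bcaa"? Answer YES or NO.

CNF form of G:
  S -> A A | S T0 | T1 T2 | T2 B
  A -> T0 T1
  B -> T0 B | T1 T1 | b
  T0 -> c
  T1 -> a
  T2 -> b

CYK table (by increasing span):
  T[0,0] 'b' = {B,T2}  orig:{B}
  T[1,1] 'c' = {T0}  orig:{}
  T[2,2] 'a' = {T1}  orig:{}
  T[3,3] 'a' = {T1}  orig:{}
  T[0,1] 'bc' = ∅
  T[1,2] 'ca' = {A}
  T[2,3] 'aa' = {B}
  T[0,2] 'bca' = ∅
  T[1,3] 'caa' = {B}
  T[0,3] 'bcaa' = {S}

S ∈ T[0,3] ⇒ YES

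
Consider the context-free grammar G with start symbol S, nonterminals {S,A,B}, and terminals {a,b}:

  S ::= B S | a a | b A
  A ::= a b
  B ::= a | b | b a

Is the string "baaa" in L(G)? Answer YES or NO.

Convert to CNF:
  S -> B S | T0 T0 | T1 A
  A -> T0 T1
  B -> T1 T0 | a | b
  T0 -> a
  T1 -> b

CYK fill:
  T[0,0] 'b' = {B,T1}  orig:{B}
  T[1,1] 'a' = {B,T0}  orig:{B}
  T[2,2] 'a' = {B,T0}  orig:{B}
  T[3,3] 'a' = {B,T0}  orig:{B}
  T[0,1] 'ba' = {B}
  T[1,2] 'aa' = {S}
  T[2,3] 'aa' = {S}
  T[0,2] 'baa' = {S}
  T[1,3] 'aaa' = {S}
  T[0,3] 'baaa' = {S}

S ∈ T[0,3] ⇒ YES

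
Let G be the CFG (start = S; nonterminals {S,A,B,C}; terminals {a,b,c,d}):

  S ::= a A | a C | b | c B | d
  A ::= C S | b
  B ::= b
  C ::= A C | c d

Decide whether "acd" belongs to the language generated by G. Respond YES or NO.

CNF form of G:
  S -> T0 B | T2 A | T2 C | b | d
  A -> C S | b
  B -> b
  C -> A C | T0 T1
  T0 -> c
  T1 -> d
  T2 -> a

CYK fill:
  cell(0,0) a: {T2}  orig:{}
  cell(1,1) c: {T0}  orig:{}
  cell(2,2) d: {S,T1}  orig:{S}
  cell(0,1) ac: ∅
  cell(1,2) cd: {C}
  cell(0,2) acd: {S}

S ∈ T[0,2] ⇒ YES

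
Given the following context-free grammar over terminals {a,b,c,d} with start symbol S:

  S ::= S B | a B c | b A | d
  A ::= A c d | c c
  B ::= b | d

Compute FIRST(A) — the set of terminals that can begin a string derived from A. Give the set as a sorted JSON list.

FIRST iteration:
round 1:
  A via A→c c: +{c}
  B via B→b: +{b}
  B via B→d: +{d}
  S via S→a B c: +{a}
  S via S→b A: +{b}
  S via S→d: +{d}
  FIRST(S)={a,b,d}  FIRST(A)={c}  FIRST(B)={b,d}
round 2: (stable)
  FIRST(S)={a,b,d}  FIRST(A)={c}  FIRST(B)={b,d}

FIRST(A) = ["c"]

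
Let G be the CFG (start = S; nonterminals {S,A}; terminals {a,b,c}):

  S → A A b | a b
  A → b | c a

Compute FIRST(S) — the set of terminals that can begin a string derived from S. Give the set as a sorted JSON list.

FIRST sets, iterate to fixpoint:
[1]
  A via A→b: +{b}
  A via A→c a: +{c}
  S via S→A A b: +{b,c}
  S via S→a b: +{a}
  FIRST(S)={a,b,c}  FIRST(A)={b,c}
[2] (stable)
  FIRST(S)={a,b,c}  FIRST(A)={b,c}

FIRST(S) = ["a", "b", "c"]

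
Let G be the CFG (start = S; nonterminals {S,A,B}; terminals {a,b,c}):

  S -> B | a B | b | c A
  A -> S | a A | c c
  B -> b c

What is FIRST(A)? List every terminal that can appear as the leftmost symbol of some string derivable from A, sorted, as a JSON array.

FIRST iteration:
round 1:
  A via A→a A: +{a}
  A via A→c c: +{c}
  B via B→b c: +{b}
  S via S→B: +{b}
  S via S→a B: +{a}
  S via S→c A: +{c}
  FIRST[S]={a,b,c}  FIRST[A]={a,c}  FIRST[B]={b}
round 2:
  A via A→S: +{b}
  FIRST[S]={a,b,c}  FIRST[A]={a,b,c}  FIRST[B]={b}
round 3: (no change)
  FIRST[S]={a,b,c}  FIRST[A]={a,b,c}  FIRST[B]={b}

FIRST(A) = ["a", "b", "c"]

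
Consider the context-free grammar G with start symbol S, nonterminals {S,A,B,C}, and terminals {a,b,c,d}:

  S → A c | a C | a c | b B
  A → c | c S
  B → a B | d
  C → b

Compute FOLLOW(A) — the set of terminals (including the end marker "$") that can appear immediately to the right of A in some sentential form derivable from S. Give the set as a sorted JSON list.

FIRST sets, iterate to fixpoint:
round 1:
  A via A→c: +{c}
  B via B→a B: +{a}
  B via B→d: +{d}
  C via C→b: +{b}
  S via S→A c: +{c}
  S via S→a C: +{a}
  S via S→b B: +{b}
  S: {a,b,c}  A: {c}  B: {a,d}  C: {b}
round 2: (stable)
  S: {a,b,c}  A: {c}  B: {a,d}  C: {b}

FOLLOW iteration:
initialize: $ ∈ FOLLOW(S)
[1]
  S→A c: FOLLOW(A) ⊇ FIRST(c) = {c}; new: +{c}
  S→a C: FOLLOW(C) ⊇ FOLLOW(S) ⊇ {$}; new: +{$}
  S→b B: FOLLOW(B) ⊇ FOLLOW(S) ⊇ {$}; new: +{$}
  FOLLOW(S)={$}  FOLLOW(A)={c}  FOLLOW(B)={$}  FOLLOW(C)={$}
[2]
  A→c S: FOLLOW(S) ⊇ FOLLOW(A) ⊇ {c}; new: +{c}
  S→a C: FOLLOW(C) ⊇ FOLLOW(S) ⊇ {$,c}; new: +{c}
  S→b B: FOLLOW(B) ⊇ FOLLOW(S) ⊇ {$,c}; new: +{c}
  FOLLOW(S)={$,c}  FOLLOW(A)={c}  FOLLOW(B)={$,c}  FOLLOW(C)={$,c}
[3] (no change)
  FOLLOW(S)={$,c}  FOLLOW(A)={c}  FOLLOW(B)={$,c}  FOLLOW(C)={$,c}

FOLLOW(A) = ["c"]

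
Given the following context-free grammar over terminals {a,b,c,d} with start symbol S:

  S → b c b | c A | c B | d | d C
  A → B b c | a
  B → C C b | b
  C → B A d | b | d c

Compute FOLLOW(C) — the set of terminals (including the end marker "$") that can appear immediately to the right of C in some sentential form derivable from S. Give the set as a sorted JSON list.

FIRST iteration:
iter 1:
  A via A→a: +{a}
  B via B→b: +{b}
  C via C→B A d: +{b}
  C via C→d c: +{d}
  S via S→b c b: +{b}
  S via S→c A: +{c}
  S via S→d: +{d}
  FIRST(S)={b,c,d}  FIRST(A)={a}  FIRST(B)={b}  FIRST(C)={b,d}
iter 2:
  A via A→B b c: +{b}
  B via B→C C b: +{d}
  FIRST(S)={b,c,d}  FIRST(A)={a,b}  FIRST(B)={b,d}  FIRST(C)={b,d}
iter 3:
  A via A→B b c: +{d}
  FIRST(S)={b,c,d}  FIRST(A)={a,b,d}  FIRST(B)={b,d}  FIRST(C)={b,d}
iter 4: (no change)
  FIRST(S)={b,c,d}  FIRST(A)={a,b,d}  FIRST(B)={b,d}  FIRST(C)={b,d}

Compute FOLLOW by fixpoint:
seed FOLLOW(S) with $
pass 1:
  A→B b c: FOLLOW(B) ⊇ FIRST(b) = {b}; new: +{b}
  B→C C b: FOLLOW(C) ⊇ FIRST(C) = {b,d}; new: +{b,d}
  C→B A d: FOLLOW(B) ⊇ FIRST(A) = {a,b,d}; new: +{a,d}
  C→B A d: FOLLOW(A) ⊇ FIRST(d) = {d}; new: +{d}
  S→c A: FOLLOW(A) ⊇ FOLLOW(S) ⊇ {$}; new: +{$}
  S→c B: FOLLOW(B) ⊇ FOLLOW(S) ⊇ {$}; new: +{$}
  S→d C: FOLLOW(C) ⊇ FOLLOW(S) ⊇ {$}; new: +{$}
  FOLLOW(S)={$}  FOLLOW(A)={$,d}  FOLLOW(B)={$,a,b,d}  FOLLOW(C)={$,b,d}
pass 2: (no change)
  FOLLOW(S)={$}  FOLLOW(A)={$,d}  FOLLOW(B)={$,a,b,d}  FOLLOW(C)={$,b,d}

FOLLOW(C) = ["$", "b", "d"]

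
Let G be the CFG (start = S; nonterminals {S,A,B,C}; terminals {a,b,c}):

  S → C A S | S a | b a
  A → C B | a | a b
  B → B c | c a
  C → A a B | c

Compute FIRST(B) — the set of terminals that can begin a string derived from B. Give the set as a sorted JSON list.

FIRST sets, iterate to fixpoint:
pass 1:
  A via A→a: +{a}
  B via B→c a: +{c}
  C via C→A a B: +{a}
  C via C→c: +{c}
  S via S→C A S: +{a,c}
  S via S→b a: +{b}
  S: {a,b,c}  A: {a}  B: {c}  C: {a,c}
pass 2:
  A via A→C B: +{c}
  S: {a,b,c}  A: {a,c}  B: {c}  C: {a,c}
pass 3: — fixpoint
  S: {a,b,c}  A: {a,c}  B: {c}  C: {a,c}

FIRST(B) = ["c"]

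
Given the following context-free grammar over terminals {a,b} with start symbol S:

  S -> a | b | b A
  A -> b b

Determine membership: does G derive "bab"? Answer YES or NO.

CNF form of G:
  S -> T0 A | a | b
  A -> T0 T0
  T0 -> b

CYK fill:
  T[0,0] 'b' = {S,T0}  orig:{S}
  T[1,1] 'a' = {S}
  T[2,2] 'b' = {S,T0}  orig:{S}
  T[0,1] 'ba' = ∅
  T[1,2] 'ab' = ∅
  T[0,2] 'bab' = ∅

S ∉ T[0,2] ⇒ NO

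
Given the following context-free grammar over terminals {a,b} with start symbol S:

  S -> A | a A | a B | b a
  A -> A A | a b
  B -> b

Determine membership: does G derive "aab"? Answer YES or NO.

Convert to CNF:
  S -> A A | T0 A | T0 B | T0 T1 | T1 T0
  A -> A A | T0 T1
  B -> b
  T0 -> a
  T1 -> b

CYK table (by increasing span):
  T[0,0] 'a' = {T0}  orig:{}
  T[1,1] 'a' = {T0}  orig:{}
  T[2,2] 'b' = {B,T1}  orig:{B}
  T[0,1] 'aa' = ∅
  T[1,2] 'ab' = {A,S}
  T[0,2] 'aab' = {S}

S ∈ T[0,2] ⇒ YES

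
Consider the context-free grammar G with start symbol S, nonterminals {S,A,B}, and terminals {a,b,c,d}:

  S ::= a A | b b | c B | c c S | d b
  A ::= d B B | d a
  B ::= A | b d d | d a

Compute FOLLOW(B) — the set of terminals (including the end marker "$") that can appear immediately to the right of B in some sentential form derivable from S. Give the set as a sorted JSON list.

FIRST iteration:
[1]
  A via A→d B B: +{d}
  B via B→A: +{d}
  B via B→b d d: +{b}
  S via S→a A: +{a}
  S via S→b b: +{b}
  S via S→c B: +{c}
  S via S→d b: +{d}
  S: {a,b,c,d}  A: {d}  B: {b,d}
[2] (stable)
  S: {a,b,c,d}  A: {d}  B: {b,d}

Compute FOLLOW by fixpoint:
seed FOLLOW(S) with $
[1]
  A→d B B: FOLLOW(B) ⊇ FIRST(B) = {b,d}; new: +{b,d}
  B→A: FOLLOW(A) ⊇ FOLLOW(B) ⊇ {b,d}; new: +{b,d}
  S→a A: FOLLOW(A) ⊇ FOLLOW(S) ⊇ {$}; new: +{$}
  S→c B: FOLLOW(B) ⊇ FOLLOW(S) ⊇ {$}; new: +{$}
  FOLLOW[S]={$}  FOLLOW[A]={$,b,d}  FOLLOW[B]={$,b,d}
[2] (stable)
  FOLLOW[S]={$}  FOLLOW[A]={$,b,d}  FOLLOW[B]={$,b,d}

FOLLOW(B) = ["$", "b", "d"]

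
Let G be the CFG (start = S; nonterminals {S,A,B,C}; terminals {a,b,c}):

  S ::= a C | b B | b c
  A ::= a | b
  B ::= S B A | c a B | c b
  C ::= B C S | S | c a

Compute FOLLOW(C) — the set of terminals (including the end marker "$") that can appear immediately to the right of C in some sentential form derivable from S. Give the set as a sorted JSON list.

FIRST sets, iterate to fixpoint:
[1]
  A via A→a: +{a}
  A via A→b: +{b}
  B via B→c a B: +{c}
  C via C→B C S: +{c}
  S via S→a C: +{a}
  S via S→b B: +{b}
  S: {a,b}  A: {a,b}  B: {c}  C: {c}
[2]
  B via B→S B A: +{a,b}
  C via C→B C S: +{a,b}
  S: {a,b}  A: {a,b}  B: {a,b,c}  C: {a,b,c}
[3] (stable)
  S: {a,b}  A: {a,b}  B: {a,b,c}  C: {a,b,c}

Compute FOLLOW by fixpoint:
initialize: $ ∈ FOLLOW(S)
[1]
  B→S B A: FOLLOW(S) ⊇ FIRST(B) = {a,b,c}; new: +{a,b,c}
  B→S B A: FOLLOW(B) ⊇ FIRST(A) = {a,b}; new: +{a,b}
  B→S B A: FOLLOW(A) ⊇ FOLLOW(B) ⊇ {a,b}; new: +{a,b}
  C→B C S: FOLLOW(B) ⊇ FIRST(C) = {a,b,c}; new: +{c}
  C→B C S: FOLLOW(C) ⊇ FIRST(S) = {a,b}; new: +{a,b}
  S→a C: FOLLOW(C) ⊇ FOLLOW(S) ⊇ {$,a,b,c}; new: +{$,c}
  S→b B: FOLLOW(B) ⊇ FOLLOW(S) ⊇ {$,a,b,c}; new: +{$}
  S: {$,a,b,c}  A: {a,b}  B: {$,a,b,c}  C: {$,a,b,c}
[2]
  B→S B A: FOLLOW(A) ⊇ FOLLOW(B) ⊇ {$,a,b,c}; new: +{$,c}
  S: {$,a,b,c}  A: {$,a,b,c}  B: {$,a,b,c}  C: {$,a,b,c}
[3] (no change)
  S: {$,a,b,c}  A: {$,a,b,c}  B: {$,a,b,c}  C: {$,a,b,c}

FOLLOW(C) = ["$", "a", "b", "c"]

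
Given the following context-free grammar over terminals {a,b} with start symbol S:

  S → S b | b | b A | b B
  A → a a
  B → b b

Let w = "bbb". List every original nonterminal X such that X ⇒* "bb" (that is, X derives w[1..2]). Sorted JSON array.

CNF form of G:
  S -> S T1 | T1 A | T1 B | b
  A -> T0 T0
  B -> T1 T1
  T0 -> a
  T1 -> b

Fill CYK table bottom-up, restricted to cells inside w[1..2]:
  T[1,1] 'b' = {S,T1}  orig:{S}
  T[2,2] 'b' = {S,T1}  orig:{S}
  T[1,2] 'bb' = {B,S}

Original NTs in T[1,2] deriving "bb": ["B", "S"]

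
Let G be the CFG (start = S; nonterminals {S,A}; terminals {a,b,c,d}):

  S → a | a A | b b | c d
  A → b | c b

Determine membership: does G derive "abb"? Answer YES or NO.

Convert to CNF:
  S -> T0 T3 | T1 T1 | T2 A | a
  A -> T0 T1 | b
  T0 -> c
  T1 -> b
  T2 -> a
  T3 -> d

Fill CYK table bottom-up:
  T[0,0] 'a' = {S,T2}  orig:{S}
  T[1,1] 'b' = {A,T1}  orig:{A}
  T[2,2] 'b' = {A,T1}  orig:{A}
  T[0,1] 'ab' = {S}
  T[1,2] 'bb' = {S}
  T[0,2] 'abb' = ∅

S ∉ T[0,2] ⇒ NO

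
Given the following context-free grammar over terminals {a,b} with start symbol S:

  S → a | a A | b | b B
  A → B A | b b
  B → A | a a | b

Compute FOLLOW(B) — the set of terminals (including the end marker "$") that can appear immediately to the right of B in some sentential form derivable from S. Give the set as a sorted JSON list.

Compute FIRST by fixpoint:
pass 1:
  A via A→b b: +{b}
  B via B→A: +{b}
  B via B→a a: +{a}
  S via S→a: +{a}
  S via S→b: +{b}
  FIRST(S)={a,b}  FIRST(A)={b}  FIRST(B)={a,b}
pass 2:
  A via A→B A: +{a}
  FIRST(S)={a,b}  FIRST(A)={a,b}  FIRST(B)={a,b}
pass 3: — fixpoint
  FIRST(S)={a,b}  FIRST(A)={a,b}  FIRST(B)={a,b}

FOLLOW sets:
initialize: $ ∈ FOLLOW(S)
[1]
  A→B A: FOLLOW(B) ⊇ FIRST(A) = {a,b}; new: +{a,b}
  B→A: FOLLOW(A) ⊇ FOLLOW(B) ⊇ {a,b}; new: +{a,b}
  S→a A: FOLLOW(A) ⊇ FOLLOW(S) ⊇ {$}; new: +{$}
  S→b B: FOLLOW(B) ⊇ FOLLOW(S) ⊇ {$}; new: +{$}
  FOLLOW[S]={$}  FOLLOW[A]={$,a,b}  FOLLOW[B]={$,a,b}
[2] (stable)
  FOLLOW[S]={$}  FOLLOW[A]={$,a,b}  FOLLOW[B]={$,a,b}

FOLLOW(B) = ["$", "a", "b"]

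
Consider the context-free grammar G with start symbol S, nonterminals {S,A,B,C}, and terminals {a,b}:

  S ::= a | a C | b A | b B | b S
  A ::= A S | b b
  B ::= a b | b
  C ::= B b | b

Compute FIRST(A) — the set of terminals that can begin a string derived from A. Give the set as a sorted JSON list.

FIRST iteration:
[1]
  A via A→b b: +{b}
  B via B→a b: +{a}
  B via B→b: +{b}
  C via C→B b: +{a,b}
  S via S→a: +{a}
  S via S→b A: +{b}
  FIRST(S)={a,b}  FIRST(A)={b}  FIRST(B)={a,b}  FIRST(C)={a,b}
[2] done
  FIRST(S)={a,b}  FIRST(A)={b}  FIRST(B)={a,b}  FIRST(C)={a,b}

FIRST(A) = ["b"]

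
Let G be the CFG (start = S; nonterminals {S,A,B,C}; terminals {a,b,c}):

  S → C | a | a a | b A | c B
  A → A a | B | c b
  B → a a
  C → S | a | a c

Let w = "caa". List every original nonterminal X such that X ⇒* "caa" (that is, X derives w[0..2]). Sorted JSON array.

CNF form of G:
  S -> T0 T0 | T0 T1 | T1 B | T2 A | a
  A -> A T0 | T0 T0 | T1 T2
  B -> T0 T0
  C -> T0 T0 | T0 T1 | T1 B | T2 A | a
  T0 -> a
  T1 -> c
  T2 -> b

Fill CYK table bottom-up — only the sub-triangle for w[0..2]:
  [0..0]={T1}  "c"  orig:{}
  [1..1]={C,S,T0}  "a"  orig:{C,S}
  [2..2]={C,S,T0}  "a"  orig:{C,S}
  [0..1]=∅  "ca"
  [1..2]={A,B,C,S}  "aa"
  [0..2]={C,S}  "caa"

Original NTs in T[0,2] deriving "caa": ["C", "S"]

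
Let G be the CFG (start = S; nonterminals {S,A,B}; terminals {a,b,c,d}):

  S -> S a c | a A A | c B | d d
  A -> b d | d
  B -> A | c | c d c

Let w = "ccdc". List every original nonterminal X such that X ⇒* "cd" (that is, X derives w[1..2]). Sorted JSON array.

Convert to CNF:
  S -> S X5 | T1 T1 | T2 B | T3 X6
  A -> T0 T1 | d
  B -> T0 T1 | T2 X4 | c | d
  T0 -> b
  T1 -> d
  T2 -> c
  T3 -> a
  X4 -> T1 T2
  X5 -> T3 T2
  X6 -> A A

CYK table (by increasing span) (cells [i..j] with 1 ≤ i ≤ j ≤ 2 only):
  cell(1,1) c: {B,T2}  orig:{B}
  cell(2,2) d: {A,B,T1}  orig:{A,B}
  cell(1,2) cd: {S}

Original NTs in T[1,2] deriving "cd": ["S"]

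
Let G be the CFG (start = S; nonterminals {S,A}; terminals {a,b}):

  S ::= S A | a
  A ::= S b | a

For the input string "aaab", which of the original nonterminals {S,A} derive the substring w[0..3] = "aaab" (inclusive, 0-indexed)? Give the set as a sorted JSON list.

Convert to CNF:
  S -> S A | a
  A -> S T0 | a
  T0 -> b

CYK table (by increasing span) — only the sub-triangle for w[0..3]:
  [0..0]={A,S}  "a"
  [1..1]={A,S}  "a"
  [2..2]={A,S}  "a"
  [3..3]={T0}  "b"  orig:{}
  [0..1]={S}  "aa"
  [1..2]={S}  "aa"
  [2..3]={A}  "ab"
  [0..2]={S}  "aaa"
  [1..3]={A,S}  "aab"
  [0..3]={A,S}  "aaab"

Original NTs in T[0,3] deriving "aaab": ["A", "S"]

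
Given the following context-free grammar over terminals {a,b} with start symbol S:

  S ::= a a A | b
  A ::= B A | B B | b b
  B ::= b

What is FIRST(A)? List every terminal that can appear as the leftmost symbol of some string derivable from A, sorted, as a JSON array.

FIRST sets, iterate to fixpoint:
round 1:
  A via A→b b: +{b}
  B via B→b: +{b}
  S via S→a a A: +{a}
  S via S→b: +{b}
  FIRST[S]={a,b}  FIRST[A]={b}  FIRST[B]={b}
round 2: done
  FIRST[S]={a,b}  FIRST[A]={b}  FIRST[B]={b}

FIRST(A) = ["b"]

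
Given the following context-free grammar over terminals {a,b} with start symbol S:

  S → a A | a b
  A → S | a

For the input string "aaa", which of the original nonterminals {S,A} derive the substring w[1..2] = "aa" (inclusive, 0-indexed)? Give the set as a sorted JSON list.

CNF form of G:
  S -> T0 A | T0 T1
  A -> T0 A | T0 T1 | a
  T0 -> a
  T1 -> b

CYK fill (cells [i..j] with 1 ≤ i ≤ j ≤ 2 only):
  [1..1]={A,T0}  "a"  orig:{A}
  [2..2]={A,T0}  "a"  orig:{A}
  [1..2]={A,S}  "aa"

Original NTs in T[1,2] deriving "aa": ["A", "S"]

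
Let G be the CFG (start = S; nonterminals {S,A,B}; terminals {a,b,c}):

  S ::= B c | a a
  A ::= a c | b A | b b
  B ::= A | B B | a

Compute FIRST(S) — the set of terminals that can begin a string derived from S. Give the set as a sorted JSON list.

FIRST iteration:
round 1:
  A via A→a c: +{a}
  A via A→b A: +{b}
  B via B→A: +{a,b}
  S via S→B c: +{a,b}
  FIRST[S]={a,b}  FIRST[A]={a,b}  FIRST[B]={a,b}
round 2: — fixpoint
  FIRST[S]={a,b}  FIRST[A]={a,b}  FIRST[B]={a,b}

FIRST(S) = ["a", "b"]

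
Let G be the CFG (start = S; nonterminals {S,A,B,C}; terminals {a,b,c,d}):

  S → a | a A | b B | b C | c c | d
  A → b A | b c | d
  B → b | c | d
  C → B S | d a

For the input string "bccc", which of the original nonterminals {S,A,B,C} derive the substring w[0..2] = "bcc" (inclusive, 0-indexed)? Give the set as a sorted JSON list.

CNF form of G:
  S -> T0 B | T0 C | T1 T1 | T3 A | a | d
  A -> T0 A | T0 T1 | d
  B -> b | c | d
  C -> B S | T2 T3
  T0 -> b
  T1 -> c
  T2 -> d
  T3 -> a

CYK fill (cells [i..j] with 0 ≤ i ≤ j ≤ 2 only):
  cell(0,0) b: {B,T0}  orig:{B}
  cell(1,1) c: {B,T1}  orig:{B}
  cell(2,2) c: {B,T1}  orig:{B}
  cell(0,1) bc: {A,S}
  cell(1,2) cc: {S}
  cell(0,2) bcc: {C}

Original NTs in T[0,2] deriving "bcc": ["C"]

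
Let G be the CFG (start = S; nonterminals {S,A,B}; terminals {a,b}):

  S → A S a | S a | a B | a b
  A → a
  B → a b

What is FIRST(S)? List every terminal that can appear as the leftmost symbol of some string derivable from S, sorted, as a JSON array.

Compute FIRST by fixpoint:
round 1:
  A via A→a: +{a}
  B via B→a b: +{a}
  S via S→A S a: +{a}
  FIRST[S]={a}  FIRST[A]={a}  FIRST[B]={a}
round 2: (stable)
  FIRST[S]={a}  FIRST[A]={a}  FIRST[B]={a}

FIRST(S) = ["a"]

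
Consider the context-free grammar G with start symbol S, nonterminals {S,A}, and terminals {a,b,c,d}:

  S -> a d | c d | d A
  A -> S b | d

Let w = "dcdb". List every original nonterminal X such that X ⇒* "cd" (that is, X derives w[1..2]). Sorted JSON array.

CNF form of G:
  S -> T1 T2 | T2 A | T3 T2
  A -> S T0 | d
  T0 -> b
  T1 -> a
  T2 -> d
  T3 -> c

Fill CYK table bottom-up (cells [i..j] with 1 ≤ i ≤ j ≤ 2 only):
  T[1,1] 'c' = {T3}  orig:{}
  T[2,2] 'd' = {A,T2}  orig:{A}
  T[1,2] 'cd' = {S}

Original NTs in T[1,2] deriving "cd": ["S"]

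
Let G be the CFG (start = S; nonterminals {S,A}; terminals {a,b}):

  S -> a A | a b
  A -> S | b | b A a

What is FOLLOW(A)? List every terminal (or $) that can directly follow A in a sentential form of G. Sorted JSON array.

Compute FIRST by fixpoint:
[1]
  A via A→b: +{b}
  S via S→a A: +{a}
  FIRST(S)={a}  FIRST(A)={b}
[2]
  A via A→S: +{a}
  FIRST(S)={a}  FIRST(A)={a,b}
[3] (no change)
  FIRST(S)={a}  FIRST(A)={a,b}

FOLLOW sets:
FOLLOW(S) := {$}
iter 1:
  A→b A a: FOLLOW(A) ⊇ FIRST(a) = {a}; new: +{a}
  S→a A: FOLLOW(A) ⊇ FOLLOW(S) ⊇ {$}; new: +{$}
  S: {$}  A: {$,a}
iter 2:
  A→S: FOLLOW(S) ⊇ FOLLOW(A) ⊇ {$,a}; new: +{a}
  S: {$,a}  A: {$,a}
iter 3: (stable)
  S: {$,a}  A: {$,a}

FOLLOW(A) = ["$", "a"]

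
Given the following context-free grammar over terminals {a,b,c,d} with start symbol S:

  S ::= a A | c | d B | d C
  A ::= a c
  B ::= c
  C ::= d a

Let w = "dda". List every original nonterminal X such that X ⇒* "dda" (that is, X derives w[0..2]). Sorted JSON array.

CNF form of G:
  S -> T0 A | T2 B | T2 C | c
  A -> T0 T1
  B -> c
  C -> T2 T0
  T0 -> a
  T1 -> c
  T2 -> d

Fill CYK table bottom-up — only the sub-triangle for w[0..2]:
  cell(0,0) d: {T2}  orig:{}
  cell(1,1) d: {T2}  orig:{}
  cell(2,2) a: {T0}  orig:{}
  cell(0,1) dd: ∅
  cell(1,2) da: {C}
  cell(0,2) dda: {S}

Original NTs in T[0,2] deriving "dda": ["S"]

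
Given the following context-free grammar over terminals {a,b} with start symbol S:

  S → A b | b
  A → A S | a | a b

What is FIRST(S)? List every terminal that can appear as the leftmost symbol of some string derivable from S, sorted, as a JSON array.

Compute FIRST by fixpoint:
round 1:
  A via A→a: +{a}
  S via S→A b: +{a}
  S via S→b: +{b}
  FIRST[S]={a,b}  FIRST[A]={a}
round 2: — fixpoint
  FIRST[S]={a,b}  FIRST[A]={a}

FIRST(S) = ["a", "b"]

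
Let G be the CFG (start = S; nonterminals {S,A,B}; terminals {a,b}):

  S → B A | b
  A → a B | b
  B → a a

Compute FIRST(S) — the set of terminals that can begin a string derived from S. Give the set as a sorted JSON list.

FIRST iteration:
iter 1:
  A via A→a B: +{a}
  A via A→b: +{b}
  B via B→a a: +{a}
  S via S→B A: +{a}
  S via S→b: +{b}
  FIRST(S)={a,b}  FIRST(A)={a,b}  FIRST(B)={a}
iter 2: — fixpoint
  FIRST(S)={a,b}  FIRST(A)={a,b}  FIRST(B)={a}

FIRST(S) = ["a", "b"]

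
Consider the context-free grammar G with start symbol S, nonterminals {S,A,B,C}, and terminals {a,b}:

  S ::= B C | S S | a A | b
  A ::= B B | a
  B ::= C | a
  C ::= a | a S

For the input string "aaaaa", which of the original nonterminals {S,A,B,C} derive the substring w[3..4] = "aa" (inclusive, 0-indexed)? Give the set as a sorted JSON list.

CNF form of G:
  S -> B C | S S | T0 A | b
  A -> B B | a
  B -> T0 S | a
  C -> T0 S | a
  T0 -> a

Fill CYK table bottom-up — only the sub-triangle for w[3..4]:
  [3..3]={A,B,C,T0}  "a"  orig:{A,B,C}
  [4..4]={A,B,C,T0}  "a"  orig:{A,B,C}
  [3..4]={A,S}  "aa"

Original NTs in T[3,4] deriving "aa": ["A", "S"]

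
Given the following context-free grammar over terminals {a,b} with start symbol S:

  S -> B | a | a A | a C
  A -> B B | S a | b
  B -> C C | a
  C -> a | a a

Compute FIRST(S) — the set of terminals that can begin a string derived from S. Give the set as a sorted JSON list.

Compute FIRST by fixpoint:
[1]
  A via A→b: +{b}
  B via B→a: +{a}
  C via C→a: +{a}
  S via S→B: +{a}
  FIRST[S]={a}  FIRST[A]={b}  FIRST[B]={a}  FIRST[C]={a}
[2]
  A via A→B B: +{a}
  FIRST[S]={a}  FIRST[A]={a,b}  FIRST[B]={a}  FIRST[C]={a}
[3] (stable)
  FIRST[S]={a}  FIRST[A]={a,b}  FIRST[B]={a}  FIRST[C]={a}

FIRST(S) = ["a"]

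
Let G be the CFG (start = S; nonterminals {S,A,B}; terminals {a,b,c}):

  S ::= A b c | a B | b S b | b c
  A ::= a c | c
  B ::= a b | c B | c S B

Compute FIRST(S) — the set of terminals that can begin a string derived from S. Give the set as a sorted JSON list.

FIRST iteration:
iter 1:
  A via A→a c: +{a}
  A via A→c: +{c}
  B via B→a b: +{a}
  B via B→c B: +{c}
  S via S→A b c: +{a,c}
  S via S→b S b: +{b}
  S: {a,b,c}  A: {a,c}  B: {a,c}
iter 2: (stable)
  S: {a,b,c}  A: {a,c}  B: {a,c}

FIRST(S) = ["a", "b", "c"]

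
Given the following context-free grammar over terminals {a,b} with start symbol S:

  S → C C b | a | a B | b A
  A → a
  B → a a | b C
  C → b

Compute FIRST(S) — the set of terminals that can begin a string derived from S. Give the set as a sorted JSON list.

FIRST sets, iterate to fixpoint:
[1]
  A via A→a: +{a}
  B via B→a a: +{a}
  B via B→b C: +{b}
  C via C→b: +{b}
  S via S→C C b: +{b}
  S via S→a: +{a}
  FIRST[S]={a,b}  FIRST[A]={a}  FIRST[B]={a,b}  FIRST[C]={b}
[2] (stable)
  FIRST[S]={a,b}  FIRST[A]={a}  FIRST[B]={a,b}  FIRST[C]={b}

FIRST(S) = ["a", "b"]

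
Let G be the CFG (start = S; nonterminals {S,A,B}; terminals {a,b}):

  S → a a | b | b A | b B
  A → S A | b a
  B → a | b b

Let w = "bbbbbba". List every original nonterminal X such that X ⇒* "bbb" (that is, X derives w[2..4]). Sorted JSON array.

Convert to CNF:
  S -> T0 A | T0 B | T1 T1 | b
  A -> S A | T0 T1
  B -> T0 T0 | a
  T0 -> b
  T1 -> a

Fill CYK table bottom-up, restricted to cells inside w[2..4]:
  cell(2,2) b: {S,T0}  orig:{S}
  cell(3,3) b: {S,T0}  orig:{S}
  cell(4,4) b: {S,T0}  orig:{S}
  cell(2,3) bb: {B}
  cell(3,4) bb: {B}
  cell(2,4) bbb: {S}

Original NTs in T[2,4] deriving "bbb": ["S"]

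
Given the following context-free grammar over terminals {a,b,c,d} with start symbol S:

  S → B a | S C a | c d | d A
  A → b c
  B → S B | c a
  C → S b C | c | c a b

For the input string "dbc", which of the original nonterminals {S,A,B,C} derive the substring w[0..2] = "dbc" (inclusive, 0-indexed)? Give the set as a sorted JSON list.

Convert to CNF:
  S -> B T2 | S X6 | T1 T3 | T3 A
  A -> T0 T1
  B -> S B | T1 T2
  C -> S X4 | T1 X5 | c
  T0 -> b
  T1 -> c
  T2 -> a
  T3 -> d
  X4 -> T0 C
  X5 -> T2 T0
  X6 -> C T2

CYK table (by increasing span), restricted to cells inside w[0..2]:
  cell(0,0) d: {T3}  orig:{}
  cell(1,1) b: {T0}  orig:{}
  cell(2,2) c: {C,T1}  orig:{C}
  cell(0,1) db: ∅
  cell(1,2) bc: {A,X4}  orig:{A}
  cell(0,2) dbc: {S}

Original NTs in T[0,2] deriving "dbc": ["S"]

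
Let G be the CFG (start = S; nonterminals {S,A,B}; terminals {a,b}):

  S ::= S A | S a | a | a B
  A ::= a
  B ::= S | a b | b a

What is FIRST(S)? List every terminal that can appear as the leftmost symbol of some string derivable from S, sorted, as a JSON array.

FIRST sets, iterate to fixpoint:
round 1:
  A via A→a: +{a}
  B via B→a b: +{a}
  B via B→b a: +{b}
  S via S→a: +{a}
  FIRST(S)={a}  FIRST(A)={a}  FIRST(B)={a,b}
round 2: — fixpoint
  FIRST(S)={a}  FIRST(A)={a}  FIRST(B)={a,b}

FIRST(S) = ["a"]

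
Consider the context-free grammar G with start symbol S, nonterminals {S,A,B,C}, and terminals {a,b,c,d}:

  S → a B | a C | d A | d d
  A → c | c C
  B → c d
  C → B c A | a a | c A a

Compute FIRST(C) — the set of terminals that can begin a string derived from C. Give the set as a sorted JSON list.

FIRST iteration:
[1]
  A via A→c: +{c}
  B via B→c d: +{c}
  C via C→B c A: +{c}
  C via C→a a: +{a}
  S via S→a B: +{a}
  S via S→d A: +{d}
  FIRST[S]={a,d}  FIRST[A]={c}  FIRST[B]={c}  FIRST[C]={a,c}
[2] (stable)
  FIRST[S]={a,d}  FIRST[A]={c}  FIRST[B]={c}  FIRST[C]={a,c}

FIRST(C) = ["a", "c"]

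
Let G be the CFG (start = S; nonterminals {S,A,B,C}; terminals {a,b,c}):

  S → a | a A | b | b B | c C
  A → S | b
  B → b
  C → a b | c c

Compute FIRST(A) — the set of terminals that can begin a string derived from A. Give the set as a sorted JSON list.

Compute FIRST by fixpoint:
round 1:
  A via A→b: +{b}
  B via B→b: +{b}
  C via C→a b: +{a}
  C via C→c c: +{c}
  S via S→a: +{a}
  S via S→b: +{b}
  S via S→c C: +{c}
  FIRST[S]={a,b,c}  FIRST[A]={b}  FIRST[B]={b}  FIRST[C]={a,c}
round 2:
  A via A→S: +{a,c}
  FIRST[S]={a,b,c}  FIRST[A]={a,b,c}  FIRST[B]={b}  FIRST[C]={a,c}
round 3: done
  FIRST[S]={a,b,c}  FIRST[A]={a,b,c}  FIRST[B]={b}  FIRST[C]={a,c}

FIRST(A) = ["a", "b", "c"]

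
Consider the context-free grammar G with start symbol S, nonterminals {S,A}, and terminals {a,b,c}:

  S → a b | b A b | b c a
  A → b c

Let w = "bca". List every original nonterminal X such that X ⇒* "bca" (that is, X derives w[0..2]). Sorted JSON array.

CNF form of G:
  S -> T0 X3 | T0 X4 | T2 T0
  A -> T0 T1
  T0 -> b
  T1 -> c
  T2 -> a
  X3 -> A T0
  X4 -> T1 T2

CYK fill, restricted to cells inside w[0..2]:
  T[0,0] 'b' = {T0}  orig:{}
  T[1,1] 'c' = {T1}  orig:{}
  T[2,2] 'a' = {T2}  orig:{}
  T[0,1] 'bc' = {A}
  T[1,2] 'ca' = {X4}  orig:{}
  T[0,2] 'bca' = {S}

Original NTs in T[0,2] deriving "bca": ["S"]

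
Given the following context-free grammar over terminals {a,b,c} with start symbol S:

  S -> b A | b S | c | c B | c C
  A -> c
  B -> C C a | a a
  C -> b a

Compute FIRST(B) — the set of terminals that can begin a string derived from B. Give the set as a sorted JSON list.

FIRST iteration:
[1]
  A via A→c: +{c}
  B via B→a a: +{a}
  C via C→b a: +{b}
  S via S→b A: +{b}
  S via S→c: +{c}
  FIRST[S]={b,c}  FIRST[A]={c}  FIRST[B]={a}  FIRST[C]={b}
[2]
  B via B→C C a: +{b}
  FIRST[S]={b,c}  FIRST[A]={c}  FIRST[B]={a,b}  FIRST[C]={b}
[3] done
  FIRST[S]={b,c}  FIRST[A]={c}  FIRST[B]={a,b}  FIRST[C]={b}

FIRST(B) = ["a", "b"]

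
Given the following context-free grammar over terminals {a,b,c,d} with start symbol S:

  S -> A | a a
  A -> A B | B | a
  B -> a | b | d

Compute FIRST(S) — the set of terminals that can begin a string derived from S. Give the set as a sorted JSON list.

FIRST sets, iterate to fixpoint:
[1]
  A via A→a: +{a}
  B via B→a: +{a}
  B via B→b: +{b}
  B via B→d: +{d}
  S via S→A: +{a}
  FIRST[S]={a}  FIRST[A]={a}  FIRST[B]={a,b,d}
[2]
  A via A→B: +{b,d}
  S via S→A: +{b,d}
  FIRST[S]={a,b,d}  FIRST[A]={a,b,d}  FIRST[B]={a,b,d}
[3] (stable)
  FIRST[S]={a,b,d}  FIRST[A]={a,b,d}  FIRST[B]={a,b,d}

FIRST(S) = ["a", "b", "d"]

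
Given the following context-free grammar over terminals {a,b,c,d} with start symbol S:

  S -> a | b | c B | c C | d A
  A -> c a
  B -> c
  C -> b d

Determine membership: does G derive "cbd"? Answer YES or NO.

Convert to CNF:
  S -> T0 B | T0 C | T3 A | a | b
  A -> T0 T1
  B -> c
  C -> T2 T3
  T0 -> c
  T1 -> a
  T2 -> b
  T3 -> d

CYK fill:
  [0..0]={B,T0}  "c"  orig:{B}
  [1..1]={S,T2}  "b"  orig:{S}
  [2..2]={T3}  "d"  orig:{}
  [0..1]=∅  "cb"
  [1..2]={C}  "bd"
  [0..2]={S}  "cbd"

S ∈ T[0,2] ⇒ YES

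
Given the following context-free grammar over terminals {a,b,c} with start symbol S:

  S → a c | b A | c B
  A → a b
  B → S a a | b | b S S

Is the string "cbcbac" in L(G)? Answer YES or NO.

CNF form of G:
  S -> T0 T2 | T1 A | T2 B
  A -> T0 T1
  B -> S X3 | T1 X4 | b
  T0 -> a
  T1 -> b
  T2 -> c
  X3 -> T0 T0
  X4 -> S S

CYK table (by increasing span):
  [0..0]={T2}  "c"  orig:{}
  [1..1]={B,T1}  "b"  orig:{B}
  [2..2]={T2}  "c"  orig:{}
  [3..3]={B,T1}  "b"  orig:{B}
  [4..4]={T0}  "a"  orig:{}
  [5..5]={T2}  "c"  orig:{}
  [0..1]={S}  "cb"
  [1..2]=∅  "bc"
  [2..3]={S}  "cb"
  [3..4]=∅  "ba"
  [4..5]={S}  "ac"
  [0..2]=∅  "cbc"
  [1..3]=∅  "bcb"
  [2..4]=∅  "cba"
  [3..5]=∅  "bac"
  [0..3]={X4}  "cbcb"  orig:{}
  [1..4]=∅  "bcba"
  [2..5]={X4}  "cbac"  orig:{}
  [0..4]=∅  "cbcba"
  [1..5]={B}  "bcbac"
  [0..5]={S}  "cbcbac"

S ∈ T[0,5] ⇒ YES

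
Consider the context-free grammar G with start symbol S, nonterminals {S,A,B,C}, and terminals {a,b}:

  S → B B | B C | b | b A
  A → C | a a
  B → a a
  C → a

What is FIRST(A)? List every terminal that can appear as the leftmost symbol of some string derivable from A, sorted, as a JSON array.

FIRST sets, iterate to fixpoint:
round 1:
  A via A→a a: +{a}
  B via B→a a: +{a}
  C via C→a: +{a}
  S via S→B B: +{a}
  S via S→b: +{b}
  FIRST[S]={a,b}  FIRST[A]={a}  FIRST[B]={a}  FIRST[C]={a}
round 2: done
  FIRST[S]={a,b}  FIRST[A]={a}  FIRST[B]={a}  FIRST[C]={a}

FIRST(A) = ["a"]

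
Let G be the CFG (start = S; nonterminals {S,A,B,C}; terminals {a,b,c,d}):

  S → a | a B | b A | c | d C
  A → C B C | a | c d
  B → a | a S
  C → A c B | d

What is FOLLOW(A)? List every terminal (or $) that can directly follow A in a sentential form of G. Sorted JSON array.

Compute FIRST by fixpoint:
round 1:
  A via A→a: +{a}
  A via A→c d: +{c}
  B via B→a: +{a}
  C via C→A c B: +{a,c}
  C via C→d: +{d}
  S via S→a: +{a}
  S via S→b A: +{b}
  S via S→c: +{c}
  S via S→d C: +{d}
  FIRST[S]={a,b,c,d}  FIRST[A]={a,c}  FIRST[B]={a}  FIRST[C]={a,c,d}
round 2:
  A via A→C B C: +{d}
  FIRST[S]={a,b,c,d}  FIRST[A]={a,c,d}  FIRST[B]={a}  FIRST[C]={a,c,d}
round 3: — fixpoint
  FIRST[S]={a,b,c,d}  FIRST[A]={a,c,d}  FIRST[B]={a}  FIRST[C]={a,c,d}

Compute FOLLOW by fixpoint:
FOLLOW(S) := {$}
iter 1:
  A→C B C: FOLLOW(C) ⊇ FIRST(B) = {a}; new: +{a}
  A→C B C: FOLLOW(B) ⊇ FIRST(C) = {a,c,d}; new: +{a,c,d}
  B→a S: FOLLOW(S) ⊇ FOLLOW(B) ⊇ {a,c,d}; new: +{a,c,d}
  C→A c B: FOLLOW(A) ⊇ FIRST(c) = {c}; new: +{c}
  S→a B: FOLLOW(B) ⊇ FOLLOW(S) ⊇ {$,a,c,d}; new: +{$}
  S→b A: FOLLOW(A) ⊇ FOLLOW(S) ⊇ {$,a,c,d}; new: +{$,a,d}
  S→d C: FOLLOW(C) ⊇ FOLLOW(S) ⊇ {$,a,c,d}; new: +{$,c,d}
  FOLLOW(S)={$,a,c,d}  FOLLOW(A)={$,a,c,d}  FOLLOW(B)={$,a,c,d}  FOLLOW(C)={$,a,c,d}
iter 2: done
  FOLLOW(S)={$,a,c,d}  FOLLOW(A)={$,a,c,d}  FOLLOW(B)={$,a,c,d}  FOLLOW(C)={$,a,c,d}

FOLLOW(A) = ["$", "a", "c", "d"]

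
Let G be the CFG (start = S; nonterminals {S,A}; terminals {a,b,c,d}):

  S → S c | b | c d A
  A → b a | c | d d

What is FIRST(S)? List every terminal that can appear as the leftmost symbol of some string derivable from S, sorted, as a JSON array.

FIRST iteration:
pass 1:
  A via A→b a: +{b}
  A via A→c: +{c}
  A via A→d d: +{d}
  S via S→b: +{b}
  S via S→c d A: +{c}
  S: {b,c}  A: {b,c,d}
pass 2: (no change)
  S: {b,c}  A: {b,c,d}

FIRST(S) = ["b", "c"]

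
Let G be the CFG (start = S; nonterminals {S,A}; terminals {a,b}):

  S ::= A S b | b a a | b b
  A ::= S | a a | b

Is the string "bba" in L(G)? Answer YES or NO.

Convert to CNF:
  S -> A X4 | T0 T0 | T0 X5
  A -> A X2 | T0 T0 | T0 X3 | T1 T1 | b
  T0 -> b
  T1 -> a
  X2 -> S T0
  X3 -> T1 T1
  X4 -> S T0
  X5 -> T1 T1

CYK table (by increasing span):
  T[0,0] 'b' = {A,T0}  orig:{A}
  T[1,1] 'b' = {A,T0}  orig:{A}
  T[2,2] 'a' = {T1}  orig:{}
  T[0,1] 'bb' = {A,S}
  T[1,2] 'ba' = ∅
  T[0,2] 'bba' = ∅

S ∉ T[0,2] ⇒ NO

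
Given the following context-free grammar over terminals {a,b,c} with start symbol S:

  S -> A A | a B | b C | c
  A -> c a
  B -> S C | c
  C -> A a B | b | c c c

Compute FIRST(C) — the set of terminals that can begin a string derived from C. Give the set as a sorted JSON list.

FIRST iteration:
iter 1:
  A via A→c a: +{c}
  B via B→c: +{c}
  C via C→A a B: +{c}
  C via C→b: +{b}
  S via S→A A: +{c}
  S via S→a B: +{a}
  S via S→b C: +{b}
  FIRST(S)={a,b,c}  FIRST(A)={c}  FIRST(B)={c}  FIRST(C)={b,c}
iter 2:
  B via B→S C: +{a,b}
  FIRST(S)={a,b,c}  FIRST(A)={c}  FIRST(B)={a,b,c}  FIRST(C)={b,c}
iter 3: — fixpoint
  FIRST(S)={a,b,c}  FIRST(A)={c}  FIRST(B)={a,b,c}  FIRST(C)={b,c}

FIRST(C) = ["b", "c"]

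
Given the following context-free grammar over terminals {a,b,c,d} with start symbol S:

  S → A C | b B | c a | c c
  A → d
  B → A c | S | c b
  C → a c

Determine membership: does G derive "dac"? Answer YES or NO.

CNF form of G:
  S -> A C | T0 T0 | T0 T2 | T1 B
  A -> d
  B -> A C | A T0 | T0 T0 | T0 T1 | T0 T2 | T1 B
  C -> T2 T0
  T0 -> c
  T1 -> b
  T2 -> a

CYK fill:
  [0..0]={A}  "d"
  [1..1]={T2}  "a"  orig:{}
  [2..2]={T0}  "c"  orig:{}
  [0..1]=∅  "da"
  [1..2]={C}  "ac"
  [0..2]={B,S}  "dac"

S ∈ T[0,2] ⇒ YES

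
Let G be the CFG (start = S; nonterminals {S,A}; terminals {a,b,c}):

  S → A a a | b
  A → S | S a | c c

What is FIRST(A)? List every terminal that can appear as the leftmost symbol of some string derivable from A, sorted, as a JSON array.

FIRST sets, iterate to fixpoint:
pass 1:
  A via A→c c: +{c}
  S via S→A a a: +{c}
  S via S→b: +{b}
  FIRST[S]={b,c}  FIRST[A]={c}
pass 2:
  A via A→S: +{b}
  FIRST[S]={b,c}  FIRST[A]={b,c}
pass 3: (stable)
  FIRST[S]={b,c}  FIRST[A]={b,c}

FIRST(A) = ["b", "c"]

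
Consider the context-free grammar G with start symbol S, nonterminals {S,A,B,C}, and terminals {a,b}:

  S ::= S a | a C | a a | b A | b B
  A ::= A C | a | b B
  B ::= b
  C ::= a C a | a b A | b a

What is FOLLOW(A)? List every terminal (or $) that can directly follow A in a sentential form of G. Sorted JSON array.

Compute FIRST by fixpoint:
[1]
  A via A→a: +{a}
  A via A→b B: +{b}
  B via B→b: +{b}
  C via C→a C a: +{a}
  C via C→b a: +{b}
  S via S→a C: +{a}
  S via S→b A: +{b}
  S: {a,b}  A: {a,b}  B: {b}  C: {a,b}
[2] — fixpoint
  S: {a,b}  A: {a,b}  B: {b}  C: {a,b}

FOLLOW iteration:
seed FOLLOW(S) with $
pass 1:
  A→A C: FOLLOW(A) ⊇ FIRST(C) = {a,b}; new: +{a,b}
  A→A C: FOLLOW(C) ⊇ FOLLOW(A) ⊇ {a,b}; new: +{a,b}
  A→b B: FOLLOW(B) ⊇ FOLLOW(A) ⊇ {a,b}; new: +{a,b}
  S→S a: FOLLOW(S) ⊇ FIRST(a) = {a}; new: +{a}
  S→a C: FOLLOW(C) ⊇ FOLLOW(S) ⊇ {$,a}; new: +{$}
  S→b A: FOLLOW(A) ⊇ FOLLOW(S) ⊇ {$,a}; new: +{$}
  S→b B: FOLLOW(B) ⊇ FOLLOW(S) ⊇ {$,a}; new: +{$}
  S: {$,a}  A: {$,a,b}  B: {$,a,b}  C: {$,a,b}
pass 2: (no change)
  S: {$,a}  A: {$,a,b}  B: {$,a,b}  C: {$,a,b}

FOLLOW(A) = ["$", "a", "b"]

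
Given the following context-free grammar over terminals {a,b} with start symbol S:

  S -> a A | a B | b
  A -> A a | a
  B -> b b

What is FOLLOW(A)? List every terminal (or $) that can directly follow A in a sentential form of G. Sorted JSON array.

Compute FIRST by fixpoint:
[1]
  A via A→a: +{a}
  B via B→b b: +{b}
  S via S→a A: +{a}
  S via S→b: +{b}
  FIRST[S]={a,b}  FIRST[A]={a}  FIRST[B]={b}
[2] — fixpoint
  FIRST[S]={a,b}  FIRST[A]={a}  FIRST[B]={b}

Compute FOLLOW by fixpoint:
FOLLOW(S) := {$}
round 1:
  A→A a: FOLLOW(A) ⊇ FIRST(a) = {a}; new: +{a}
  S→a A: FOLLOW(A) ⊇ FOLLOW(S) ⊇ {$}; new: +{$}
  S→a B: FOLLOW(B) ⊇ FOLLOW(S) ⊇ {$}; new: +{$}
  FOLLOW(S)={$}  FOLLOW(A)={$,a}  FOLLOW(B)={$}
round 2: (no change)
  FOLLOW(S)={$}  FOLLOW(A)={$,a}  FOLLOW(B)={$}

FOLLOW(A) = ["$", "a"]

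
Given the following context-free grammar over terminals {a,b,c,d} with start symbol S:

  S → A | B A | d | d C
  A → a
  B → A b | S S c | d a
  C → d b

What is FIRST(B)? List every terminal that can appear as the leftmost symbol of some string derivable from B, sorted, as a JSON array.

FIRST sets, iterate to fixpoint:
[1]
  A via A→a: +{a}
  B via B→A b: +{a}
  B via B→d a: +{d}
  C via C→d b: +{d}
  S via S→A: +{a}
  S via S→B A: +{d}
  FIRST(S)={a,d}  FIRST(A)={a}  FIRST(B)={a,d}  FIRST(C)={d}
[2] (stable)
  FIRST(S)={a,d}  FIRST(A)={a}  FIRST(B)={a,d}  FIRST(C)={d}

FIRST(B) = ["a", "d"]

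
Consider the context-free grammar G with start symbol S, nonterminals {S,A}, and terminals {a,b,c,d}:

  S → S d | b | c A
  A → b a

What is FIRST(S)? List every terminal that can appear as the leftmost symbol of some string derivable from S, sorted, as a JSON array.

FIRST iteration:
[1]
  A via A→b a: +{b}
  S via S→b: +{b}
  S via S→c A: +{c}
  FIRST[S]={b,c}  FIRST[A]={b}
[2] done
  FIRST[S]={b,c}  FIRST[A]={b}

FIRST(S) = ["b", "c"]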